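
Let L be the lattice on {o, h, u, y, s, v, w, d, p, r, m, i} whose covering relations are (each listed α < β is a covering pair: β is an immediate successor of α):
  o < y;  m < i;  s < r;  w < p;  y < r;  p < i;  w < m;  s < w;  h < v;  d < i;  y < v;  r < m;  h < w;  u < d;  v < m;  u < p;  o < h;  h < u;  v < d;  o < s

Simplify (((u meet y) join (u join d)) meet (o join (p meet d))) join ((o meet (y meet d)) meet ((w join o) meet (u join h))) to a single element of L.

u ∧ y = o
u ∨ d = d
o ∨ d = d
p ∧ d = u
o ∨ u = u
d ∧ u = u
y ∧ d = y
o ∧ y = o
w ∨ o = w
u ∨ h = u
w ∧ u = h
o ∧ h = o
u ∨ o = u

u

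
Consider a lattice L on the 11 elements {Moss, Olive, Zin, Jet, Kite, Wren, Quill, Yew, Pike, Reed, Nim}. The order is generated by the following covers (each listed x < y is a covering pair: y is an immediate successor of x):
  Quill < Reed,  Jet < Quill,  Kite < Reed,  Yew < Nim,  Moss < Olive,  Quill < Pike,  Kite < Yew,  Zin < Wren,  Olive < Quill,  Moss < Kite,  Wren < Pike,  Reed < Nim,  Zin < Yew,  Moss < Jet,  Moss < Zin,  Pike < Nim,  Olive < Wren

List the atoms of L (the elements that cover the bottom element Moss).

Jet, Kite, Olive, Zin

The atoms are exactly the elements that cover Moss: Jet, Kite, Olive, Zin.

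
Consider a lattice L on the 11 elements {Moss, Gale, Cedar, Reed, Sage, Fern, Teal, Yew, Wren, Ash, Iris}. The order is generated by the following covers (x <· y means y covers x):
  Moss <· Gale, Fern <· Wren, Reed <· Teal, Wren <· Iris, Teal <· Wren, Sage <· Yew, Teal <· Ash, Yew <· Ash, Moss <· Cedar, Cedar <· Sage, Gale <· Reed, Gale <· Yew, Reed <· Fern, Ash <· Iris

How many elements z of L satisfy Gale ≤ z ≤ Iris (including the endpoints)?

8

The interval [Gale, Iris] = {Ash, Fern, Gale, Iris, Reed, Teal, Wren, Yew}, which has 8 elements.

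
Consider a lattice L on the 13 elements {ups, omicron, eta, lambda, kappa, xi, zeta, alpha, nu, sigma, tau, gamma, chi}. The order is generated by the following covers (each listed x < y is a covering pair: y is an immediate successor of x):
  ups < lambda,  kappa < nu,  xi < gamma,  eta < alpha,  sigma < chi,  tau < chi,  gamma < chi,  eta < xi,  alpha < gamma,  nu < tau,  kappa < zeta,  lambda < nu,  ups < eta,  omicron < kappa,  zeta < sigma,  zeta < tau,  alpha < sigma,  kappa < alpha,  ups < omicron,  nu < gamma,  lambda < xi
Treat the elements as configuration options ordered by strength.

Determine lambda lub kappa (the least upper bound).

nu

Common upper bounds of {lambda, kappa}: chi, gamma, nu, tau.
The least among these is nu.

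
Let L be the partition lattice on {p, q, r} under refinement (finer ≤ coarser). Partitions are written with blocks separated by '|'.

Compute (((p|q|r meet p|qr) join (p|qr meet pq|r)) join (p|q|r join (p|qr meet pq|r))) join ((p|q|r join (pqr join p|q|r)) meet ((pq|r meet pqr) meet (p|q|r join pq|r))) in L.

p|q|r ∧ p|qr = p|q|r
p|qr ∧ pq|r = p|q|r
p|q|r ∨ p|q|r = p|q|r
p|qr ∧ pq|r = p|q|r
p|q|r ∨ p|q|r = p|q|r
p|q|r ∨ p|q|r = p|q|r
pqr ∨ p|q|r = pqr
p|q|r ∨ pqr = pqr
pq|r ∧ pqr = pq|r
p|q|r ∨ pq|r = pq|r
pq|r ∧ pq|r = pq|r
pqr ∧ pq|r = pq|r
p|q|r ∨ pq|r = pq|r

pq|r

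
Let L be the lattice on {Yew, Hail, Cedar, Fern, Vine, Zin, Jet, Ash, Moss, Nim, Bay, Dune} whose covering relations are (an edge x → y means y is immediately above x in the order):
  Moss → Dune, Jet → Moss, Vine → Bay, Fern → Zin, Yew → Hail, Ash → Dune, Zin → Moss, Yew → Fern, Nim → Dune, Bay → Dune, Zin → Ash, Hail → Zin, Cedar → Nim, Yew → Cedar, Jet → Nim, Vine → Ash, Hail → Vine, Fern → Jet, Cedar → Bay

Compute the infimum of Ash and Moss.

Zin

Common lower bounds of {Ash, Moss}: Fern, Hail, Yew, Zin.
The greatest among these is Zin.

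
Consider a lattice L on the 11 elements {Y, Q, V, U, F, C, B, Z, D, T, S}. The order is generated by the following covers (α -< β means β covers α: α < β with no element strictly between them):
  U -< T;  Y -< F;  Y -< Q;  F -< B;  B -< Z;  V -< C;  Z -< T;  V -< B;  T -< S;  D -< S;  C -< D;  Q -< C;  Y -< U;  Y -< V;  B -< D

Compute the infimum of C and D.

Common lower bounds of {C, D}: C, Q, V, Y.
The greatest among these is C.

C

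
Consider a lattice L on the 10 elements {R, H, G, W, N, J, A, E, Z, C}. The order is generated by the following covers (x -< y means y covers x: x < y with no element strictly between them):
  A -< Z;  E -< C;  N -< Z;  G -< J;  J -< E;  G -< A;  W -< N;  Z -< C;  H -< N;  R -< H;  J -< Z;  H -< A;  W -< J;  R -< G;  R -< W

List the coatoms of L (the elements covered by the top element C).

E, Z

The coatoms are exactly the elements covered by C: E, Z.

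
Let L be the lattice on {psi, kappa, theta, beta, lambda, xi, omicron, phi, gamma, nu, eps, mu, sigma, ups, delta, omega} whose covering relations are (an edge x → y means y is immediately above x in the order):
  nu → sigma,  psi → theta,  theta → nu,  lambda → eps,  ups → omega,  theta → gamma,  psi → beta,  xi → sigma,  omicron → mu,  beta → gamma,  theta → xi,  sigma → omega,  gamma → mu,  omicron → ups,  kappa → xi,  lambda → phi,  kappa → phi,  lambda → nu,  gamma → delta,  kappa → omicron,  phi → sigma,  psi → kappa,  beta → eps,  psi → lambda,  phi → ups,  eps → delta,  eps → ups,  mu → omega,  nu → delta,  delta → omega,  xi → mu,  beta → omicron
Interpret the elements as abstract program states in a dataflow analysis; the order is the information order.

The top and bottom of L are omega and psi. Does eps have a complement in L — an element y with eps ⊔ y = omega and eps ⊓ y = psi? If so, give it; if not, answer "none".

xi

Need y with eps ∨ y = omega and eps ∧ y = psi.
Checking each element gives: xi.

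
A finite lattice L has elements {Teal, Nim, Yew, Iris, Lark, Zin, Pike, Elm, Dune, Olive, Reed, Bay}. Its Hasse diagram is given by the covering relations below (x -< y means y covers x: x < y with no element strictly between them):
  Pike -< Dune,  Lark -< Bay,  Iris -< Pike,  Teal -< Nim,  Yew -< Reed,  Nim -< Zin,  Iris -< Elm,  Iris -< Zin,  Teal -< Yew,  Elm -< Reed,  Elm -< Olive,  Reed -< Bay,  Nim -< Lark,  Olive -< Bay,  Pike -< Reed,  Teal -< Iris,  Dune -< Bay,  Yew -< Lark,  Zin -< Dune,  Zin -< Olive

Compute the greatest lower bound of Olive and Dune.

Common lower bounds of {Olive, Dune}: Iris, Nim, Teal, Zin.
The greatest among these is Zin.

Zin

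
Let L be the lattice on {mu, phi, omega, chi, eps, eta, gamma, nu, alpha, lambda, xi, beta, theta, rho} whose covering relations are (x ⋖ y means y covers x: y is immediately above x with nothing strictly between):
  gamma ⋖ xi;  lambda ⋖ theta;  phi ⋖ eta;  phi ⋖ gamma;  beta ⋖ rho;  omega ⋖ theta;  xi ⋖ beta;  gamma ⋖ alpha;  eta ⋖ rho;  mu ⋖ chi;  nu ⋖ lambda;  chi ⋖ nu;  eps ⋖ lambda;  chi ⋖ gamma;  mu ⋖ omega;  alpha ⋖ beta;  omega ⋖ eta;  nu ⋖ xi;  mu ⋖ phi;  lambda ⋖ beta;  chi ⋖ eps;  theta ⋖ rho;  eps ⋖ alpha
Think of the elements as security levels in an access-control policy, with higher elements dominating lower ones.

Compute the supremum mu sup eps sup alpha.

alpha

Common upper bounds of {mu, eps, alpha}: alpha, beta, rho.
The least among these is alpha.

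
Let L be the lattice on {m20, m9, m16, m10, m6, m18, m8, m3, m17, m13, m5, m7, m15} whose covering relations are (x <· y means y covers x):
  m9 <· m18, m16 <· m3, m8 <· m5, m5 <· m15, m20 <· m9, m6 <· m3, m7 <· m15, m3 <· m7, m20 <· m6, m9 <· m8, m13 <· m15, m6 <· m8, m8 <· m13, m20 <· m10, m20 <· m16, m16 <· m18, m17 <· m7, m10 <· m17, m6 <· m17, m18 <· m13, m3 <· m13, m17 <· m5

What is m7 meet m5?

Common lower bounds of {m7, m5}: m10, m17, m20, m6.
The greatest among these is m17.

m17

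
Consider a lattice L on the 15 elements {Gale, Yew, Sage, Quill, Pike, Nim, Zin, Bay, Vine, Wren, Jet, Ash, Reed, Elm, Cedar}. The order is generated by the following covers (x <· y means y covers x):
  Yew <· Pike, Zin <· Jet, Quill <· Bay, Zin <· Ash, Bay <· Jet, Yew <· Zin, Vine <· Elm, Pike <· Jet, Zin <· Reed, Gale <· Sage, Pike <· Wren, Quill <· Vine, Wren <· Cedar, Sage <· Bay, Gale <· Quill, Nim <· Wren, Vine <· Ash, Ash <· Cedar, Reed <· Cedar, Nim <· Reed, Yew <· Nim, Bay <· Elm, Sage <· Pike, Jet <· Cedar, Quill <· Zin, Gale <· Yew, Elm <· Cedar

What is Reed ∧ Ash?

Zin

Common lower bounds of {Reed, Ash}: Gale, Quill, Yew, Zin.
The greatest among these is Zin.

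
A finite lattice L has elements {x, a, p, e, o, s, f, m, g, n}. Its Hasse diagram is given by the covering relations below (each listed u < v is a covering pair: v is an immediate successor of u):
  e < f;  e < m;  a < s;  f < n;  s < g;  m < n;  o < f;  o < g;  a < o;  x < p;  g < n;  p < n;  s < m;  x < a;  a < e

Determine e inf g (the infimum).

Common lower bounds of {e, g}: a, x.
The greatest among these is a.

a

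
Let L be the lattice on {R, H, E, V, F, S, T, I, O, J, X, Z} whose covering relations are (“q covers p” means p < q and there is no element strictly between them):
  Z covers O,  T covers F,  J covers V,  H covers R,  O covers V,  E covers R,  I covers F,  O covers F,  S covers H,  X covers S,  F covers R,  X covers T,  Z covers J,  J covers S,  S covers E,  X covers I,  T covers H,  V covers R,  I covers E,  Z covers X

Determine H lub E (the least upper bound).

Common upper bounds of {H, E}: J, S, X, Z.
The least among these is S.

S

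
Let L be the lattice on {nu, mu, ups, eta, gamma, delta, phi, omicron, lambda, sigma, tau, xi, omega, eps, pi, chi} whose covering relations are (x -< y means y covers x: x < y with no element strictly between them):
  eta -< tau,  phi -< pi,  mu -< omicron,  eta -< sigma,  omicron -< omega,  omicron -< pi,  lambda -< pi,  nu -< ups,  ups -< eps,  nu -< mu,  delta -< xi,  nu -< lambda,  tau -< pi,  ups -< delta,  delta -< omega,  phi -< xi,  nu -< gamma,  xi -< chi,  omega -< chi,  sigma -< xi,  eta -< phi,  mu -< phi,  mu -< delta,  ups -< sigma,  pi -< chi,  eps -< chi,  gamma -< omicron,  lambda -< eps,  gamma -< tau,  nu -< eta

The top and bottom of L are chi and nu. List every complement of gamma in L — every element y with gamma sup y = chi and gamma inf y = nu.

Need y with gamma ∨ y = chi and gamma ∧ y = nu.
Checking each element gives: eps, sigma, xi.

eps, sigma, xi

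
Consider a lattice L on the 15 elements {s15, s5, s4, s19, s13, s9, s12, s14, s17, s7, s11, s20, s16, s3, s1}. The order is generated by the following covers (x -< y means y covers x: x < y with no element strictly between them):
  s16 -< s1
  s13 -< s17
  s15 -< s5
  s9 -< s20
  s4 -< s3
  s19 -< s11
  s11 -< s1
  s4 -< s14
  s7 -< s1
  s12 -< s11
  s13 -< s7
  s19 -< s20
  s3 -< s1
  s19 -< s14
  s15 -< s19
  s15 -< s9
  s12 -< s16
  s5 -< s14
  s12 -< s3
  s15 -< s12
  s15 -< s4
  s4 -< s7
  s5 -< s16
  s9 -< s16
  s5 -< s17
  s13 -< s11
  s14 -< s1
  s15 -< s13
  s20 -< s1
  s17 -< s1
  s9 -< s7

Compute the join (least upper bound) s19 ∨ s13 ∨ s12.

Common upper bounds of {s19, s13, s12}: s1, s11.
The least among these is s11.

s11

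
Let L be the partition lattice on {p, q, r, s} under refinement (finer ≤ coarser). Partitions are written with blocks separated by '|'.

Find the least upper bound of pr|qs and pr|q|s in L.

The join of pr|qs and pr|q|s merges any blocks that overlap across the partitions, giving pr|qs.

pr|qs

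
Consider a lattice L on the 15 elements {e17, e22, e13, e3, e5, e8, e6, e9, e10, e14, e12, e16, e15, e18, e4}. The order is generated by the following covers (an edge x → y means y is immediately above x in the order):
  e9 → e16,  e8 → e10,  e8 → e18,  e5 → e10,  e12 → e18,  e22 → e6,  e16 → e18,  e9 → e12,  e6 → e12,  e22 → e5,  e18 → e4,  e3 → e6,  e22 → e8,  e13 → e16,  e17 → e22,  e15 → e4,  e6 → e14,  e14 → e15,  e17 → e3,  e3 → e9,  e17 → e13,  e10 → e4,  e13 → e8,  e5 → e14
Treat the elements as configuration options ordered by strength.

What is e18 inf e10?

Common lower bounds of {e18, e10}: e13, e17, e22, e8.
The greatest among these is e8.

e8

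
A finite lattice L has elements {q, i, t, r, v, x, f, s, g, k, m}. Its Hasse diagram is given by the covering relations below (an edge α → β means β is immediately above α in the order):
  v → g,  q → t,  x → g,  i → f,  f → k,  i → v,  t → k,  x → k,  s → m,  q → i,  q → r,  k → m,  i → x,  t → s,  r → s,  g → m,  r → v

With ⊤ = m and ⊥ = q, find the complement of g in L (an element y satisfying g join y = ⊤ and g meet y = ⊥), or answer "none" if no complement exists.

t

Need y with g ∨ y = m and g ∧ y = q.
Checking each element gives: t.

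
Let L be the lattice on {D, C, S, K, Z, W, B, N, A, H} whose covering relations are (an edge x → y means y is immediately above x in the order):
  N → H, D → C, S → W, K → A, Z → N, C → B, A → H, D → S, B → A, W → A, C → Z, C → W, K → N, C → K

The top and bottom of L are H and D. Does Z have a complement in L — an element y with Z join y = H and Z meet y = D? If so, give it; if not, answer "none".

Need y with Z ∨ y = H and Z ∧ y = D.
Checking each element gives: S.

S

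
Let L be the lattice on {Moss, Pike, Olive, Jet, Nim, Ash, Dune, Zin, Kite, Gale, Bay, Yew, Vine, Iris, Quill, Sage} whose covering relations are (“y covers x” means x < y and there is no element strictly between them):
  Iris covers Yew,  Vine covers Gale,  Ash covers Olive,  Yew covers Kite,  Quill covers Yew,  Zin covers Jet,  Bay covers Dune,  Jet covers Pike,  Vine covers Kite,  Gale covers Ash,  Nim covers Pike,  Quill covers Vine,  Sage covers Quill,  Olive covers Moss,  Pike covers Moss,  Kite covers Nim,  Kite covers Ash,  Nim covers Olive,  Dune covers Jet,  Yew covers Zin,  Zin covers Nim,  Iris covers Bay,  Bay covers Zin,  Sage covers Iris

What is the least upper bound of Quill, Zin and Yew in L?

Common upper bounds of {Quill, Zin, Yew}: Quill, Sage.
The least among these is Quill.

Quill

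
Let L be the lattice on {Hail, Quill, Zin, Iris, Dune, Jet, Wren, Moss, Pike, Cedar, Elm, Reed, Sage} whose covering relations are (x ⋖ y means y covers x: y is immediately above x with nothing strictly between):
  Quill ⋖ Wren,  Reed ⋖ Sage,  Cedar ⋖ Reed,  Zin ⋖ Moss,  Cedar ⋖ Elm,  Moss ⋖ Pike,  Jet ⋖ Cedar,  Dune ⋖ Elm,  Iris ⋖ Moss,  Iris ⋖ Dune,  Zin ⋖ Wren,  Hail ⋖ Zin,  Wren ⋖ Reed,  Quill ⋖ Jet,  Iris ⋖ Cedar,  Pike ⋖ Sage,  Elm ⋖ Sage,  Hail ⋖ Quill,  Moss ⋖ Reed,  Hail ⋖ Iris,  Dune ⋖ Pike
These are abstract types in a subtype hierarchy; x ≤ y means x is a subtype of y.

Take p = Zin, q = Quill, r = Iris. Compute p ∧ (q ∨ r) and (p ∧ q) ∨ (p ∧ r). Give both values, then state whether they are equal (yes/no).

Hail; Hail; yes

q ∨ r = Cedar, so p ∧ (q ∨ r) = Zin ∧ Cedar = Hail.
p ∧ q = Hail and p ∧ r = Hail, so (p ∧ q) ∨ (p ∧ r) = Hail ∨ Hail = Hail.
Equal: yes.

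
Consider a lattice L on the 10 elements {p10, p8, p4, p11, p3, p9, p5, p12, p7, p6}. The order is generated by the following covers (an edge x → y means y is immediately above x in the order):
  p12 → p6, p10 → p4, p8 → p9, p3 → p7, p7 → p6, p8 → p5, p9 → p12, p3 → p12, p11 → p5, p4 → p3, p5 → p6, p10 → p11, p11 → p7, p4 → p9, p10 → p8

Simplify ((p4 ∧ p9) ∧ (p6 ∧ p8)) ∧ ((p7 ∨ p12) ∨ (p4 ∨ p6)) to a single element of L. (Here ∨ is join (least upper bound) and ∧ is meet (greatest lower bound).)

p4 ∧ p9 = p4
p6 ∧ p8 = p8
p4 ∧ p8 = p10
p7 ∨ p12 = p6
p4 ∨ p6 = p6
p6 ∨ p6 = p6
p10 ∧ p6 = p10

p10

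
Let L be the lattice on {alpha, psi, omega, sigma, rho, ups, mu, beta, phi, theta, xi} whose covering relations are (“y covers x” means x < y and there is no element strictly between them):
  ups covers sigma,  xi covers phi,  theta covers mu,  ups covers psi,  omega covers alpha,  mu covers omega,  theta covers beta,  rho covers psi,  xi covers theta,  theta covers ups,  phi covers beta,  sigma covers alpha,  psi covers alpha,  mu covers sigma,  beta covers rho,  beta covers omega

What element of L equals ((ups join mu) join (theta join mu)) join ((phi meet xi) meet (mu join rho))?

ups ∨ mu = theta
theta ∨ mu = theta
theta ∨ theta = theta
phi ∧ xi = phi
mu ∨ rho = theta
phi ∧ theta = beta
theta ∨ beta = theta

theta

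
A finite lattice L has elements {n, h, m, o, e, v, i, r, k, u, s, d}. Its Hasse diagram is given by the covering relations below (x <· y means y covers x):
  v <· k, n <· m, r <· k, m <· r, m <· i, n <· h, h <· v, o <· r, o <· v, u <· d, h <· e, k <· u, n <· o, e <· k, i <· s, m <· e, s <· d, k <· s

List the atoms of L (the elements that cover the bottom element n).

h, m, o

The atoms are exactly the elements that cover n: h, m, o.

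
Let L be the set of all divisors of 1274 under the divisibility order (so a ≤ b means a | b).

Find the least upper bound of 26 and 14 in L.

182

Common upper bounds of {26, 14}: 1274, 182.
The least among these is 182.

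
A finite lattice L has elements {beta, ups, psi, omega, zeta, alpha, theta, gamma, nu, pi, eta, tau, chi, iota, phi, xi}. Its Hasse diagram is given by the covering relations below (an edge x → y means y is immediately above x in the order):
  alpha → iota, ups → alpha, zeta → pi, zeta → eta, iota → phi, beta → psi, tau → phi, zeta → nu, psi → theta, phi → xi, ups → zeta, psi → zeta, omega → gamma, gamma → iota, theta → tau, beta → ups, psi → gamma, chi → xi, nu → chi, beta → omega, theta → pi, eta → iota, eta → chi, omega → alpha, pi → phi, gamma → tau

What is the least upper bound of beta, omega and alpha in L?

alpha

Common upper bounds of {beta, omega, alpha}: alpha, iota, phi, xi.
The least among these is alpha.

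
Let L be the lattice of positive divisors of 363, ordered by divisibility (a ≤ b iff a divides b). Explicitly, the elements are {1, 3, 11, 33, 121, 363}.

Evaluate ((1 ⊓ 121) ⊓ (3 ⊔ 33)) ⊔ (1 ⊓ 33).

1 ∧ 121 = 1
3 ∨ 33 = 33
1 ∧ 33 = 1
1 ∧ 33 = 1
1 ∨ 1 = 1

1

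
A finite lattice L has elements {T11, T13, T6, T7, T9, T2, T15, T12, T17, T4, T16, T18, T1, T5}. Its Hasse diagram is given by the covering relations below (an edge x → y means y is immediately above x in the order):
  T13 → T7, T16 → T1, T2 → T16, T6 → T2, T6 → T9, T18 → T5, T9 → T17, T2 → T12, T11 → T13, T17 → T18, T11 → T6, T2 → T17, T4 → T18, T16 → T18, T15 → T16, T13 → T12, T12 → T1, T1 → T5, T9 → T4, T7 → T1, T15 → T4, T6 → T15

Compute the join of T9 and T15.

Common upper bounds of {T9, T15}: T18, T4, T5.
The least among these is T4.

T4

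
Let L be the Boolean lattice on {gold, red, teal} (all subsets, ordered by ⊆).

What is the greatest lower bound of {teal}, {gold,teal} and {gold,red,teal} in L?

{teal}

Common lower bounds of {{teal}, {gold,teal}, {gold,red,teal}}: {teal}, {}.
The greatest among these is {teal}.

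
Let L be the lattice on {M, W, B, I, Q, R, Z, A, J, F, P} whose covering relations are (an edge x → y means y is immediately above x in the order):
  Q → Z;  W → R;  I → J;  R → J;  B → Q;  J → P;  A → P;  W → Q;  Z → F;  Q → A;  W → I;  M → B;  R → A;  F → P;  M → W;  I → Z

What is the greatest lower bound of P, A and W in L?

Common lower bounds of {P, A, W}: M, W.
The greatest among these is W.

W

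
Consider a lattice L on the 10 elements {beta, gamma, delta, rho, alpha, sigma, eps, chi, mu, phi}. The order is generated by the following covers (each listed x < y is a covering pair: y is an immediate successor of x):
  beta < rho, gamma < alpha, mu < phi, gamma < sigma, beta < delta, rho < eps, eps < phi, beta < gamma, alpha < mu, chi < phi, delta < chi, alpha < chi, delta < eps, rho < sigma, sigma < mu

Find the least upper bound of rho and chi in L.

phi

Common upper bounds of {rho, chi}: phi.
The least among these is phi.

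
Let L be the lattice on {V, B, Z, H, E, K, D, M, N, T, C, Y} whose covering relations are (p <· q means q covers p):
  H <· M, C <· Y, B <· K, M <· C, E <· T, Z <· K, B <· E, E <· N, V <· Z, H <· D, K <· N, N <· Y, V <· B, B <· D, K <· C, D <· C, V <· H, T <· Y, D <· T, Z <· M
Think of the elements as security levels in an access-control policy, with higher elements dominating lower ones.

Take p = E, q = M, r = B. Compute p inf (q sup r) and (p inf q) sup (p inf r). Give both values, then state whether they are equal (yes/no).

B; B; yes

q sup r = C, so p inf (q sup r) = E inf C = B.
p inf q = V and p inf r = B, so (p inf q) sup (p inf r) = V sup B = B.
Equal: yes.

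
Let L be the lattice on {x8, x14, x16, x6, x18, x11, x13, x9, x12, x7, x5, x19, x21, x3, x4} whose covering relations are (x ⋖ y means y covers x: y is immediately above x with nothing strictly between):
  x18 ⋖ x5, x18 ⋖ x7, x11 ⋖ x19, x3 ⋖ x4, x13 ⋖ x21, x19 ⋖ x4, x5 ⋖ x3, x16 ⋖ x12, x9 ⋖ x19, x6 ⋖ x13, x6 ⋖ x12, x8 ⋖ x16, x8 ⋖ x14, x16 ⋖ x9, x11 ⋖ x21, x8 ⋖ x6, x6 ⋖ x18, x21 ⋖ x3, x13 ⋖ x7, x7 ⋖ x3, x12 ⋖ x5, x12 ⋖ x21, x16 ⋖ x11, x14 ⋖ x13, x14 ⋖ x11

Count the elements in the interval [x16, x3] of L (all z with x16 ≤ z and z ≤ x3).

6

The interval [x16, x3] = {x11, x12, x16, x21, x3, x5}, which has 6 elements.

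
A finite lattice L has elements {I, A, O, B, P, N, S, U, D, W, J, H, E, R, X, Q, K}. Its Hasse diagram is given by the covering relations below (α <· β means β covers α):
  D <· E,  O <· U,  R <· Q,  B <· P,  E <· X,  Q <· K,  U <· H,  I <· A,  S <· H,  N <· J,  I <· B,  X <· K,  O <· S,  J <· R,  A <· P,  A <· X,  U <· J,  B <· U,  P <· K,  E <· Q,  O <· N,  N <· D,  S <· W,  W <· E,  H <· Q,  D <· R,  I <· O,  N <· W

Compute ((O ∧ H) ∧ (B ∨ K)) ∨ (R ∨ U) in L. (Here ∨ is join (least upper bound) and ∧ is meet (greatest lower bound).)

O ∧ H = O
B ∨ K = K
O ∧ K = O
R ∨ U = R
O ∨ R = R

R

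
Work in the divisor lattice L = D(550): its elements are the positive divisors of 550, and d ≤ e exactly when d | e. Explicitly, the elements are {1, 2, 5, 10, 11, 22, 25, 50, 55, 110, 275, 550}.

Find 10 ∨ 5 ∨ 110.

In the divisibility order, the join is the least common multiple: lcm(10, 5, 110) = 110.

110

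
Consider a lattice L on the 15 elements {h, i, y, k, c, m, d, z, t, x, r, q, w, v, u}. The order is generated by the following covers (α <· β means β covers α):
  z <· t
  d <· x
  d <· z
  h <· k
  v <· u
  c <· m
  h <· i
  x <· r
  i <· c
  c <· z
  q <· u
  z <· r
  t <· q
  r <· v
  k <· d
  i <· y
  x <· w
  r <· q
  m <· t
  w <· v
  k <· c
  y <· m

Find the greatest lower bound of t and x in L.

d

Common lower bounds of {t, x}: d, h, k.
The greatest among these is d.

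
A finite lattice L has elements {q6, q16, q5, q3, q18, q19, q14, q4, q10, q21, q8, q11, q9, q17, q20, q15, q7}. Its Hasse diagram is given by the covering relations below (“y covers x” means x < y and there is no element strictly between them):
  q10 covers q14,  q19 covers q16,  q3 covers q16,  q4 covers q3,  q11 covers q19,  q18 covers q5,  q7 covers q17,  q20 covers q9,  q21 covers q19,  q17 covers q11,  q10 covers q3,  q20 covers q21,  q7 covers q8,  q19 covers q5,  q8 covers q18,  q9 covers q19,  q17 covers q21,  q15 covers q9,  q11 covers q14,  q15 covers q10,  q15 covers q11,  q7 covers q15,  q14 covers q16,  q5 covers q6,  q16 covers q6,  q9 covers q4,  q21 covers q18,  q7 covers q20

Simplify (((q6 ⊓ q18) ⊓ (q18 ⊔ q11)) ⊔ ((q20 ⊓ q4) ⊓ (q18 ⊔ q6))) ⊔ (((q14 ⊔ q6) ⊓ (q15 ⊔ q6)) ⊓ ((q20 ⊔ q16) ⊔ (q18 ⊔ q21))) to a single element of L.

q6 ∧ q18 = q6
q18 ∨ q11 = q17
q6 ∧ q17 = q6
q20 ∧ q4 = q4
q18 ∨ q6 = q18
q4 ∧ q18 = q6
q6 ∨ q6 = q6
q14 ∨ q6 = q14
q15 ∨ q6 = q15
q14 ∧ q15 = q14
q20 ∨ q16 = q20
q18 ∨ q21 = q21
q20 ∨ q21 = q20
q14 ∧ q20 = q16
q6 ∨ q16 = q16

q16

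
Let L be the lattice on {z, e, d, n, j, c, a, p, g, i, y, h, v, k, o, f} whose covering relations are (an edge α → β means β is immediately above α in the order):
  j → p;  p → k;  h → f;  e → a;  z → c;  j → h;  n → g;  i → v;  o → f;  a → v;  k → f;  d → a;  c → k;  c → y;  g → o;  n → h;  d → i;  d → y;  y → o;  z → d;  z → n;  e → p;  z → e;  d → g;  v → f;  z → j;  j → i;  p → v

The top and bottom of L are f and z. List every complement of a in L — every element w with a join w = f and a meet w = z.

Need w with a ∨ w = f and a ∧ w = z.
Checking each element gives: c, h, n.

c, h, n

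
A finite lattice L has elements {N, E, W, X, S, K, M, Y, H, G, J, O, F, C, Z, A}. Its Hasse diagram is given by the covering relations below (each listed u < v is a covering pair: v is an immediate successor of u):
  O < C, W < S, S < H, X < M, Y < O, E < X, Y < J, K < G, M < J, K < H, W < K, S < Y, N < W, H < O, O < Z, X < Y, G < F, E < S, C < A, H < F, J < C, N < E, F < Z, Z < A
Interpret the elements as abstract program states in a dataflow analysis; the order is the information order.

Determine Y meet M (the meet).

X

Common lower bounds of {Y, M}: E, N, X.
The greatest among these is X.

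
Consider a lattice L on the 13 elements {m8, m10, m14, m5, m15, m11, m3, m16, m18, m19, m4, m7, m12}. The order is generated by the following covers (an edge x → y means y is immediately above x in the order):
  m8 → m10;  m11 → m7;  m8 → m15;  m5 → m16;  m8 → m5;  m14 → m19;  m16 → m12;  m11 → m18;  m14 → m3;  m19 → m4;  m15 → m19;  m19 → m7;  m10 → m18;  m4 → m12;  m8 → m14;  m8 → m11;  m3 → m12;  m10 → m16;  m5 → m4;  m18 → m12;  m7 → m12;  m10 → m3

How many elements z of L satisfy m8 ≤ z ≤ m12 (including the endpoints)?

The interval [m8, m12] = {m10, m11, m12, m14, m15, m16, m18, m19, m3, m4, m5, m7, m8}, which has 13 elements.

13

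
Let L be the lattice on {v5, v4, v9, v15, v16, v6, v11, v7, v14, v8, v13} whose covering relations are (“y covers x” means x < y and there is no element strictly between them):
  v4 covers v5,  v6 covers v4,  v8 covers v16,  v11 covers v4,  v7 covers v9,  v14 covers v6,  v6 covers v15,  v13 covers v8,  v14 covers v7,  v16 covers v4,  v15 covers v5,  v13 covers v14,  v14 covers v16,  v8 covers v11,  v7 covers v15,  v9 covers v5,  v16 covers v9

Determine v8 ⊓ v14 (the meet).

Common lower bounds of {v8, v14}: v16, v4, v5, v9.
The greatest among these is v16.

v16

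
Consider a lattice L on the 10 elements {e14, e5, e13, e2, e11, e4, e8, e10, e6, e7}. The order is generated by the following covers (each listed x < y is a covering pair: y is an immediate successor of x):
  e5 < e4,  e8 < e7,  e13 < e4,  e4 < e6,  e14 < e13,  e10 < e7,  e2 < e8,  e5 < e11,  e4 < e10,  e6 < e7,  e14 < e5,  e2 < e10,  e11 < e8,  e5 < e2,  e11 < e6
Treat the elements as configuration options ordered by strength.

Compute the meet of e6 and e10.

e4

Common lower bounds of {e6, e10}: e13, e14, e4, e5.
The greatest among these is e4.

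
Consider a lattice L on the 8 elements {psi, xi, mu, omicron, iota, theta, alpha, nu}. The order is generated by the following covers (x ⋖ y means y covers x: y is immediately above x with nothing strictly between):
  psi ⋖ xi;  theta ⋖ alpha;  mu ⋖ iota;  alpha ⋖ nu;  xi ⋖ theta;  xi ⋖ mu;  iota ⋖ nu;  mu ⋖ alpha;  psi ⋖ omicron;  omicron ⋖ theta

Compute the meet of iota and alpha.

mu

Common lower bounds of {iota, alpha}: mu, psi, xi.
The greatest among these is mu.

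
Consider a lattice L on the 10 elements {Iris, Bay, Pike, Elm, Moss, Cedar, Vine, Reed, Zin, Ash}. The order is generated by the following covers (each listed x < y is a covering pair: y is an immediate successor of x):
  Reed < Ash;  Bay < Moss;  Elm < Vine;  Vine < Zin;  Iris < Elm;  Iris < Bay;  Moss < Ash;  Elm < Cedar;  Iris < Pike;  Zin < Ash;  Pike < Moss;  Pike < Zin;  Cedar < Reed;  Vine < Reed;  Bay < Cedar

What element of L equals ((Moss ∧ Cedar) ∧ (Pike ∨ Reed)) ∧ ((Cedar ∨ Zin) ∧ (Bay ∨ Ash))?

Moss ∧ Cedar = Bay
Pike ∨ Reed = Ash
Bay ∧ Ash = Bay
Cedar ∨ Zin = Ash
Bay ∨ Ash = Ash
Ash ∧ Ash = Ash
Bay ∧ Ash = Bay

Bay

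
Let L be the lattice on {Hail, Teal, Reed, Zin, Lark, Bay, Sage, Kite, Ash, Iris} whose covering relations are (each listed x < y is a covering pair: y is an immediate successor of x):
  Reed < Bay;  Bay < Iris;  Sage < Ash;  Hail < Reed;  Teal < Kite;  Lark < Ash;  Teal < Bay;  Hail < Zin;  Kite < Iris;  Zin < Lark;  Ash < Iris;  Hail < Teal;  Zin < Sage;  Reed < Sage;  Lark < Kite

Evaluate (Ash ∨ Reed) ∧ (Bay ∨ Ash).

Ash

Ash ∨ Reed = Ash
Bay ∨ Ash = Iris
Ash ∧ Iris = Ash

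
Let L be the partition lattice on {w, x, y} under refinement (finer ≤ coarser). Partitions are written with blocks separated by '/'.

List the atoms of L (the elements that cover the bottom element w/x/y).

The atoms are exactly the elements that cover w/x/y: w/xy, wx/y, wy/x.

w/xy, wx/y, wy/x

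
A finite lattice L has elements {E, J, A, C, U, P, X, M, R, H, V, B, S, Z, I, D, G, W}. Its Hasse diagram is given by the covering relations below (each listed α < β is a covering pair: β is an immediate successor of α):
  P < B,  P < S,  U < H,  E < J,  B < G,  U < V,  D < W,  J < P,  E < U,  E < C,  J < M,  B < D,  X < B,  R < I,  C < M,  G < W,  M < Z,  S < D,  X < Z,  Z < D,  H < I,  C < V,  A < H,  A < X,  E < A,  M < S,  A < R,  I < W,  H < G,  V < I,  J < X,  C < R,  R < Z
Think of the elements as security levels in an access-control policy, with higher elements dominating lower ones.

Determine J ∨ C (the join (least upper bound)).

Common upper bounds of {J, C}: D, M, S, W, Z.
The least among these is M.

M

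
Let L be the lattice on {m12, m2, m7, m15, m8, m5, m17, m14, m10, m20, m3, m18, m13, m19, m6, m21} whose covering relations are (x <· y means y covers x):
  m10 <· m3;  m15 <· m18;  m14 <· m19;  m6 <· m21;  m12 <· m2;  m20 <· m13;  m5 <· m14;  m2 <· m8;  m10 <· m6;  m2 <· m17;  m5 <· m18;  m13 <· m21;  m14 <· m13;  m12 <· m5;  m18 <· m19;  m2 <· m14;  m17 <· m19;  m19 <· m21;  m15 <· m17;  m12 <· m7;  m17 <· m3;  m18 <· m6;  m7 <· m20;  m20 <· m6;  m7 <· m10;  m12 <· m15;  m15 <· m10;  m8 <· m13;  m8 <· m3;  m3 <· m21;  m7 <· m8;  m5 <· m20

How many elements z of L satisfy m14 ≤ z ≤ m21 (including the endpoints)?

The interval [m14, m21] = {m13, m14, m19, m21}, which has 4 elements.

4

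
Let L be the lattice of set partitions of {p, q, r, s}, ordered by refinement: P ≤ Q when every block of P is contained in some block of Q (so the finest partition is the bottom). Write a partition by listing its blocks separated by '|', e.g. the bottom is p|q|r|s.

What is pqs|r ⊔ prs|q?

pqrs

The join of pqs|r and prs|q merges any blocks that overlap across the partitions, giving pqrs.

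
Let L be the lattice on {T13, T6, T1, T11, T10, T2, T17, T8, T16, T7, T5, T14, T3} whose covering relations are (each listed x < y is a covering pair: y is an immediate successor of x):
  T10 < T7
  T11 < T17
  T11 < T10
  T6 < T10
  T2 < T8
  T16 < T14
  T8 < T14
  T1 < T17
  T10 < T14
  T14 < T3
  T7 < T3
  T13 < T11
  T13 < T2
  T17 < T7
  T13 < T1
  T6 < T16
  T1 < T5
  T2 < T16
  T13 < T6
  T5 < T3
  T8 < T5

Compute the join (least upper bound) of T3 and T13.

Common upper bounds of {T3, T13}: T3.
The least among these is T3.

T3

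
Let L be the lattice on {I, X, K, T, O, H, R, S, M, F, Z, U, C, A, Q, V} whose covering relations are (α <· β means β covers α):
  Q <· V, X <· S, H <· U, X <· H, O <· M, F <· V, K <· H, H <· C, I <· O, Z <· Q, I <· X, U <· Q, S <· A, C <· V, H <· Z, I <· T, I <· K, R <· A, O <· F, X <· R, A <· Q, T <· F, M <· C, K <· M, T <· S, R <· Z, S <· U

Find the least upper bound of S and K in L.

U

Common upper bounds of {S, K}: Q, U, V.
The least among these is U.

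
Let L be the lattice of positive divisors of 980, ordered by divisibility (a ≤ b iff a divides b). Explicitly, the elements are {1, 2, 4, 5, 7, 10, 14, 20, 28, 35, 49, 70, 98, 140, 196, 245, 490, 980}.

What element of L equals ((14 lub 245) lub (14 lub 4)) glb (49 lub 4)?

196

14 ∨ 245 = 490
14 ∨ 4 = 28
490 ∨ 28 = 980
49 ∨ 4 = 196
980 ∧ 196 = 196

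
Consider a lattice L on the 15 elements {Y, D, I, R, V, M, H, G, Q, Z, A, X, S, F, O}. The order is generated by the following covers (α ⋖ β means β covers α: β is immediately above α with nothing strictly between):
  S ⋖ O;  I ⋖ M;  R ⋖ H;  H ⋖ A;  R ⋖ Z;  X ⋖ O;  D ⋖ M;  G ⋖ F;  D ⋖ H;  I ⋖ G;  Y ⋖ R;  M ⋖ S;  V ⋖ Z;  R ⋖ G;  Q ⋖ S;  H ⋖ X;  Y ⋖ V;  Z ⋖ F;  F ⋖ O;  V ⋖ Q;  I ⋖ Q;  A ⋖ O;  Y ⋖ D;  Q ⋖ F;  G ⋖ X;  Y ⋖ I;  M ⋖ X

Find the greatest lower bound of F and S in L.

Q

Common lower bounds of {F, S}: I, Q, V, Y.
The greatest among these is Q.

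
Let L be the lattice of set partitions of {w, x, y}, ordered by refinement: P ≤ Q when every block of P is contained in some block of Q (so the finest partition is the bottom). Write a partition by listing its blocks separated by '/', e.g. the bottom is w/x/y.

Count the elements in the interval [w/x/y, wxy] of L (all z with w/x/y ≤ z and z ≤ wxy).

The interval [w/x/y, wxy] = {w/x/y, w/xy, wx/y, wxy, wy/x}, which has 5 elements.

5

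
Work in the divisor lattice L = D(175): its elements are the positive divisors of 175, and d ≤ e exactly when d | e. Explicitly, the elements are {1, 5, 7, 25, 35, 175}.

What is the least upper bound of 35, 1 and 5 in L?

In the divisibility order, the join is the least common multiple: lcm(35, 1, 5) = 35.

35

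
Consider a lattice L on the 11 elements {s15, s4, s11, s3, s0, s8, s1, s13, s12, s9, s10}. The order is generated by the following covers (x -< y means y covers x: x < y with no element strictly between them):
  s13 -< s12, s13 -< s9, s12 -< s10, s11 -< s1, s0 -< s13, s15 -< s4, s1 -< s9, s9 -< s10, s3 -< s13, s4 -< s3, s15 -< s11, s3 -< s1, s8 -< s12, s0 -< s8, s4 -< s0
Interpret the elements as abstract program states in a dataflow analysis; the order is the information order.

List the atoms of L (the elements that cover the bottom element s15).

The atoms are exactly the elements that cover s15: s11, s4.

s11, s4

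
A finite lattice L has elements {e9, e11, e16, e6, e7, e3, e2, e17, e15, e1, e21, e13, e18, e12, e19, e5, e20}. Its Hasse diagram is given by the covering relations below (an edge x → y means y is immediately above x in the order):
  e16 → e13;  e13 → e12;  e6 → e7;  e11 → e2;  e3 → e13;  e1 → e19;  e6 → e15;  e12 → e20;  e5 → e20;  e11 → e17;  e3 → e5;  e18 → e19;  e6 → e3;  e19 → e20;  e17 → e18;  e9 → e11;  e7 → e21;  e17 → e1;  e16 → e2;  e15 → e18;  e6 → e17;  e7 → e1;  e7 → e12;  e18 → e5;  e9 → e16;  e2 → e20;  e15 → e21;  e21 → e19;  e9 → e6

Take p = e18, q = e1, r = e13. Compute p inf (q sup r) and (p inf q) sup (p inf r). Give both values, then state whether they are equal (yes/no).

q sup r = e20, so p inf (q sup r) = e18 inf e20 = e18.
p inf q = e17 and p inf r = e6, so (p inf q) sup (p inf r) = e17 sup e6 = e17.
Equal: no.

e18; e17; no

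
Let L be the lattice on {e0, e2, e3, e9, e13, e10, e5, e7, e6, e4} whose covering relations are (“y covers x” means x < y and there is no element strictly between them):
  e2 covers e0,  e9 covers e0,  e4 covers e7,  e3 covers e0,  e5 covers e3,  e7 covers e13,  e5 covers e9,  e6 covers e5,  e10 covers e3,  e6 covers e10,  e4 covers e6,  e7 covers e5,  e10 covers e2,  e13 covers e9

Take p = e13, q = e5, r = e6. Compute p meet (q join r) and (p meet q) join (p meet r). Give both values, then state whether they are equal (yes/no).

e9; e9; yes

q join r = e6, so p meet (q join r) = e13 meet e6 = e9.
p meet q = e9 and p meet r = e9, so (p meet q) join (p meet r) = e9 join e9 = e9.
Equal: yes.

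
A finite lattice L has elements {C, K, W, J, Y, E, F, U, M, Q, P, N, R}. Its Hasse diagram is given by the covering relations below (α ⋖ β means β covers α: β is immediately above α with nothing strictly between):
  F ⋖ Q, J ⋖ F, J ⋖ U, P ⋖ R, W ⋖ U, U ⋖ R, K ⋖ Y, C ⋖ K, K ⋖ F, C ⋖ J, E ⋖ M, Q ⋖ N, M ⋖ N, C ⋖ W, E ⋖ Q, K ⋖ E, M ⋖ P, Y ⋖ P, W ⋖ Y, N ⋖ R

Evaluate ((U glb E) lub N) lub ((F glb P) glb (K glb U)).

N

U ∧ E = C
C ∨ N = N
F ∧ P = K
K ∧ U = C
K ∧ C = C
N ∨ C = N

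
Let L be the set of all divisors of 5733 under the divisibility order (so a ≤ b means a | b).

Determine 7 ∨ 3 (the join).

21

Common upper bounds of {7, 3}: 147, 1911, 21, 273, 441, 5733, 63, 819.
The least among these is 21.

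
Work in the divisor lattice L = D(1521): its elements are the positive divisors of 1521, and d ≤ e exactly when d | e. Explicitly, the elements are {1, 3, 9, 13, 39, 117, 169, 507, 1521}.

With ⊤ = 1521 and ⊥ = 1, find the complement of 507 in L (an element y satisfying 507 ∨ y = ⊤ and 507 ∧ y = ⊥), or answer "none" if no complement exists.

none

For every candidate y, either 507 ∨ y ≠ 1521 or 507 ∧ y ≠ 1; no complement exists.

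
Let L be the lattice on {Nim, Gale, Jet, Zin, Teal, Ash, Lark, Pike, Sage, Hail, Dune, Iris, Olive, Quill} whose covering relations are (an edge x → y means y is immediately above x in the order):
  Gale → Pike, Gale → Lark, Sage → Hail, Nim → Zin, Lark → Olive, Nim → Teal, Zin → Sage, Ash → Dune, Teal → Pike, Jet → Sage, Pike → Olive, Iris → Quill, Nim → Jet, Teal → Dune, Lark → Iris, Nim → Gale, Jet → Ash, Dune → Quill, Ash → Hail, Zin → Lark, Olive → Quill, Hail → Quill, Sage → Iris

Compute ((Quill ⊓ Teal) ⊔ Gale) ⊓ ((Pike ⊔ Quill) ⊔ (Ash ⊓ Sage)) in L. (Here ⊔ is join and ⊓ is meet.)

Quill ∧ Teal = Teal
Teal ∨ Gale = Pike
Pike ∨ Quill = Quill
Ash ∧ Sage = Jet
Quill ∨ Jet = Quill
Pike ∧ Quill = Pike

Pike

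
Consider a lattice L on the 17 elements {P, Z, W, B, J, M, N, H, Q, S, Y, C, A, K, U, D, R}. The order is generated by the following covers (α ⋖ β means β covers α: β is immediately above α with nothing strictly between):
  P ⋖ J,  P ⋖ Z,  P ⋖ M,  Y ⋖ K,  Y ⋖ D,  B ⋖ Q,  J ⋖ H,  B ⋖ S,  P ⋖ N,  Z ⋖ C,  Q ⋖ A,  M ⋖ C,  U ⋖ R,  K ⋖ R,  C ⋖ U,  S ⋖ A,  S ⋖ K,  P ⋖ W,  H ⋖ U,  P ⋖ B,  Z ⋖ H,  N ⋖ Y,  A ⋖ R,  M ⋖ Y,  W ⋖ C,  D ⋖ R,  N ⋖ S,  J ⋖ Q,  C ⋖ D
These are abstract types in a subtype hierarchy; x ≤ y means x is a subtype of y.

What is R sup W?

Common upper bounds of {R, W}: R.
The least among these is R.

R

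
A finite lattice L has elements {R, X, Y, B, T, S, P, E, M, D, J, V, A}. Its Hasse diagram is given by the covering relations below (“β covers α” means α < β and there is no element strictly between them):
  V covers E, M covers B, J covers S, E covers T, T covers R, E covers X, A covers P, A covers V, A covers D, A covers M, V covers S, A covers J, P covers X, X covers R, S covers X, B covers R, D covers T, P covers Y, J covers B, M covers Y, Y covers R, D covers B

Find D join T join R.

D

Common upper bounds of {D, T, R}: A, D.
The least among these is D.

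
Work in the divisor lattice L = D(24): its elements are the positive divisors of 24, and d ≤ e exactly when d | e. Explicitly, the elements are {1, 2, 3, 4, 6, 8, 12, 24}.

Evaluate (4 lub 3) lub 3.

4 ∨ 3 = 12
12 ∨ 3 = 12

12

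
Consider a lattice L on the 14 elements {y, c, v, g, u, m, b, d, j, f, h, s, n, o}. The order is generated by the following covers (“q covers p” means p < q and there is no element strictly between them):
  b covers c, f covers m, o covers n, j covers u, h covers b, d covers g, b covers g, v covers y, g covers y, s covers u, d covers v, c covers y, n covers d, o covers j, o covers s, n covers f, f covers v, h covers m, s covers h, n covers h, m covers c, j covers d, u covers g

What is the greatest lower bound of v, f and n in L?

Common lower bounds of {v, f, n}: v, y.
The greatest among these is v.

v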